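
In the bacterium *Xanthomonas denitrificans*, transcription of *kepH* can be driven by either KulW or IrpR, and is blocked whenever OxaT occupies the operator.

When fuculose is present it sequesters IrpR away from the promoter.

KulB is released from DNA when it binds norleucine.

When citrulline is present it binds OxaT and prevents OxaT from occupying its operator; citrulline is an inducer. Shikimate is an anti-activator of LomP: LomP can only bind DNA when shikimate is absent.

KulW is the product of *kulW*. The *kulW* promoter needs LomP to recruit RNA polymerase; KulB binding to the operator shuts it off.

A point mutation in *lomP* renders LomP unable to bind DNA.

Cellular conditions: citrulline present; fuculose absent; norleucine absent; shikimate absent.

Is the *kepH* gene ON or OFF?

ON

Citrulline is present, so OxaT is inactive.
Norleucine is absent, so KulB is active.
LomP is non-functional in this strain, so it has no effect.
With repressor KulB bound, *kulW* is not transcribed.
So KulW is not produced.
Fuculose is absent, so IrpR is active.
Activator IrpR is present, so *kepH* is transcribed.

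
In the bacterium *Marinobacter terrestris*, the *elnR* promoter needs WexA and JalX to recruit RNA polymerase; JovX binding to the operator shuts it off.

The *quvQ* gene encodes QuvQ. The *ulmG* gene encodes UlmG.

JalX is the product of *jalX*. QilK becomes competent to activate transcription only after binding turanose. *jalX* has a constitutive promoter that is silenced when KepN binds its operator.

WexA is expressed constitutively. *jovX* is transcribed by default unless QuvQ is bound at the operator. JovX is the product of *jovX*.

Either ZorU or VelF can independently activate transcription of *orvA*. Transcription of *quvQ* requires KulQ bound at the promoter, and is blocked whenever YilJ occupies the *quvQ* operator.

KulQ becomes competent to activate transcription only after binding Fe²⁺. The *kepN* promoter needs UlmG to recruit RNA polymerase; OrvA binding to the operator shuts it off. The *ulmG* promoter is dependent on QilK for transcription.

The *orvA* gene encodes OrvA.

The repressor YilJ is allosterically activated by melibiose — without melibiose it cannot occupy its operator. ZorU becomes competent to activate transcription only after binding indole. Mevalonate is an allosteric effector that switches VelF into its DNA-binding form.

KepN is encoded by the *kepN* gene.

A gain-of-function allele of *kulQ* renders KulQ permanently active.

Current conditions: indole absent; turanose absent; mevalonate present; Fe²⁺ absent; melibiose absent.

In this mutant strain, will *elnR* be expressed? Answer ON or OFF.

KulQ is constitutively active in this strain.
Melibiose is absent, so YilJ is inactive.
No repressor is bound and KulQ is active, so *quvQ* is transcribed.
So QuvQ is produced and active.
With repressor QuvQ bound, *jovX* is not transcribed.
So JovX is not produced.
WexA is produced constitutively and is active.
Turanose is absent, so QilK is inactive.
Required activator QilK is absent, so *ulmG* is not transcribed.
So UlmG is not produced.
Indole is absent, so ZorU is inactive.
Mevalonate is present, so VelF is active.
Activator VelF is present, so *orvA* is transcribed.
So OrvA is produced and active.
With repressor OrvA bound, *kepN* is not transcribed.
So KepN is not produced.
With no repressor bound, *jalX* is transcribed.
So JalX is produced and active.
No repressor is bound and WexA and JalX are active, so *elnR* is transcribed.

ON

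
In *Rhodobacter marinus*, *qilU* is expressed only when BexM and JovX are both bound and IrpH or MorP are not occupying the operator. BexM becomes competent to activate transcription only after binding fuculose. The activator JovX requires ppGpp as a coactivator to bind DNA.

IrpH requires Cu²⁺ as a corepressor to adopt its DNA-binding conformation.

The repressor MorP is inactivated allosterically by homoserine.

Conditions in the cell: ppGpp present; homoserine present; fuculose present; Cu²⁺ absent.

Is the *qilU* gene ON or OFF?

ON

Cu²⁺ is absent, so IrpH is inactive.
Fuculose is present, so BexM is active.
Homoserine is present, so MorP is inactive.
ppGpp is present, so JovX is active.
No repressor is bound and BexM and JovX are active, so *qilU* is transcribed.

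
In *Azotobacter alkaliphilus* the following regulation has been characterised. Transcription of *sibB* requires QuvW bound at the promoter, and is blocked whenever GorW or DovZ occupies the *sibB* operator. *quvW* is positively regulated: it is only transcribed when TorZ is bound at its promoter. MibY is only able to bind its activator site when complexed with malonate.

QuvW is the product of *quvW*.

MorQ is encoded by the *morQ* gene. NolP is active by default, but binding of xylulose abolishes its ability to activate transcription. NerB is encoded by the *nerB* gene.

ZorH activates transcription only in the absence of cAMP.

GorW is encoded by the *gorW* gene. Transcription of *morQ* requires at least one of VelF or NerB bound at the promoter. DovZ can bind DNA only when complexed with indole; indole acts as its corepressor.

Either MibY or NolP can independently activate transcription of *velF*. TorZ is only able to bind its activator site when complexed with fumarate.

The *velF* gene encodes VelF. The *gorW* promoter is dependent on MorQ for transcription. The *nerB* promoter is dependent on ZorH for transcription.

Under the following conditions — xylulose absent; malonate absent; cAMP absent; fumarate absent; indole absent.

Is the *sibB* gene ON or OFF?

Malonate is absent, so MibY is inactive.
Xylulose is absent, so NolP is active.
Activator NolP is present, so *velF* is transcribed.
So VelF is produced and active.
cAMP is absent, so ZorH is active.
No repressor is bound and ZorH is active, so *nerB* is transcribed.
So NerB is produced and active.
Activator VelF is present, so *morQ* is transcribed.
So MorQ is produced and active.
No repressor is bound and MorQ is active, so *gorW* is transcribed.
So GorW is produced and active.
Fumarate is absent, so TorZ is inactive.
Required activator TorZ is absent, so *quvW* is not transcribed.
So QuvW is not produced.
Indole is absent, so DovZ is inactive.
With repressor GorW bound, *sibB* is not transcribed.

OFF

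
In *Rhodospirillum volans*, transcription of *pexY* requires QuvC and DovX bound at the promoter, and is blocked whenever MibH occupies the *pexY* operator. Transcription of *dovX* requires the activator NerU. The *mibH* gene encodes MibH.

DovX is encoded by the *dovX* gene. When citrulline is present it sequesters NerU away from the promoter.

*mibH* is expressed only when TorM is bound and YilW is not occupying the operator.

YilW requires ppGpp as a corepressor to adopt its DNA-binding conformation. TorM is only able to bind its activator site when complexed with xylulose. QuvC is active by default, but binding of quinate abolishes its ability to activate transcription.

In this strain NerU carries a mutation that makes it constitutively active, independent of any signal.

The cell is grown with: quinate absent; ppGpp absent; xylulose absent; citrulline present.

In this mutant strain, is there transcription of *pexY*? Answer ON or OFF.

ON

Quinate is absent, so QuvC is active.
Xylulose is absent, so TorM is inactive.
ppGpp is absent, so YilW is inactive.
Required activator TorM is absent, so *mibH* is not transcribed.
So MibH is not produced.
NerU is constitutively active in this strain.
No repressor is bound and NerU is active, so *dovX* is transcribed.
So DovX is produced and active.
No repressor is bound and QuvC and DovX are active, so *pexY* is transcribed.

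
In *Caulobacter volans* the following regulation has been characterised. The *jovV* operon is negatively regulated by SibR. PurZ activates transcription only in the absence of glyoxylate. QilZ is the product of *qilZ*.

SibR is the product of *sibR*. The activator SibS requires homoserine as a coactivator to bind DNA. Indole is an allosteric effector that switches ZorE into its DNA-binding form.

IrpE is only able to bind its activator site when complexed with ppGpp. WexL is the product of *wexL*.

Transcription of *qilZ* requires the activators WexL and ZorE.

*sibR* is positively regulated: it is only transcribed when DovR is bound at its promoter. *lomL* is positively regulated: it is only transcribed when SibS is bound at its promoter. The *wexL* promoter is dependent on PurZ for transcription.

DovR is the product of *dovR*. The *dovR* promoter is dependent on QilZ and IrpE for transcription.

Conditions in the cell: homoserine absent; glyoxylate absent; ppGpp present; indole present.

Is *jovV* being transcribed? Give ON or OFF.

Glyoxylate is absent, so PurZ is active.
No repressor is bound and PurZ is active, so *wexL* is transcribed.
So WexL is produced and active.
Indole is present, so ZorE is active.
No repressor is bound and WexL and ZorE are active, so *qilZ* is transcribed.
So QilZ is produced and active.
ppGpp is present, so IrpE is active.
No repressor is bound and QilZ and IrpE are active, so *dovR* is transcribed.
So DovR is produced and active.
No repressor is bound and DovR is active, so *sibR* is transcribed.
So SibR is produced and active.
With repressor SibR bound, *jovV* is not transcribed.

OFF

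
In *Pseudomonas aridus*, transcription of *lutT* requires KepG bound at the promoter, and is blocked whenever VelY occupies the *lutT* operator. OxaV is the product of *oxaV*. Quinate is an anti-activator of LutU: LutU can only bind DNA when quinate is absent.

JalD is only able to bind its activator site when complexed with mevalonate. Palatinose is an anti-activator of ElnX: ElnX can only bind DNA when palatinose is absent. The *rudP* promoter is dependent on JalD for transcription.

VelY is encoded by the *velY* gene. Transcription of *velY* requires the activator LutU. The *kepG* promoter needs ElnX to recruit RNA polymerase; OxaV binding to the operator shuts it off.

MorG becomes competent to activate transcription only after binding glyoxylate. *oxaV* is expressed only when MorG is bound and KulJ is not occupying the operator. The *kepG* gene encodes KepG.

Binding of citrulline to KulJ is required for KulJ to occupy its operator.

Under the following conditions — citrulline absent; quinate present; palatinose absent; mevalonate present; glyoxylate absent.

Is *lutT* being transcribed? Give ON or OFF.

Quinate is present, so LutU is inactive.
Required activator LutU is absent, so *velY* is not transcribed.
So VelY is not produced.
Citrulline is absent, so KulJ is inactive.
Glyoxylate is absent, so MorG is inactive.
Required activator MorG is absent, so *oxaV* is not transcribed.
So OxaV is not produced.
Palatinose is absent, so ElnX is active.
No repressor is bound and ElnX is active, so *kepG* is transcribed.
So KepG is produced and active.
No repressor is bound and KepG is active, so *lutT* is transcribed.

ON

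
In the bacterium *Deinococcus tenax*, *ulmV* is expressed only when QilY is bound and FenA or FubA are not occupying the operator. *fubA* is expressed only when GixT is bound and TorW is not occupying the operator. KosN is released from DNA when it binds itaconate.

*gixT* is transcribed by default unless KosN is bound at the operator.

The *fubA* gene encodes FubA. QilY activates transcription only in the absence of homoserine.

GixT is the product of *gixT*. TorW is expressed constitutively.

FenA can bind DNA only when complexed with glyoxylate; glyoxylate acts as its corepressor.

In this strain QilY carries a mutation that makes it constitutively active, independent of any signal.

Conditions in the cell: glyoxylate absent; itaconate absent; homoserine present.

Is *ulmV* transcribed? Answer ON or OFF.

Glyoxylate is absent, so FenA is inactive.
TorW is produced constitutively and is active.
Itaconate is absent, so KosN is active.
With repressor KosN bound, *gixT* is not transcribed.
So GixT is not produced.
With repressor TorW bound, *fubA* is not transcribed.
So FubA is not produced.
QilY is constitutively active in this strain.
No repressor is bound and QilY is active, so *ulmV* is transcribed.

ON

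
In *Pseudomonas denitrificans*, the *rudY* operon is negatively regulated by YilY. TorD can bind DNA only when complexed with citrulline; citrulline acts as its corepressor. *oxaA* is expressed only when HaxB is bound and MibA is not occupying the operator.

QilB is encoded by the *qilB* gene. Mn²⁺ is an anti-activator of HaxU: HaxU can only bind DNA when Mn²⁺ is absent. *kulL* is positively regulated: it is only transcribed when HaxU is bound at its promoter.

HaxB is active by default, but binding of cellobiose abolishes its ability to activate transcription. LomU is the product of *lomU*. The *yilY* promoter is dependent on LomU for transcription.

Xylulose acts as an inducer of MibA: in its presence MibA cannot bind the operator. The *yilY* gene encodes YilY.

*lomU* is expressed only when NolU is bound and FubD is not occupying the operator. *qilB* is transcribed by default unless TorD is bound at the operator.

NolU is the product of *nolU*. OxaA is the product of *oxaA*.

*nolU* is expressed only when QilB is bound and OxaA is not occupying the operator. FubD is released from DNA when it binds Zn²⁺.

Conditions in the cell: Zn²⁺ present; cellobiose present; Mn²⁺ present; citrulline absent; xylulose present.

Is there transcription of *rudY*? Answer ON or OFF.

Citrulline is absent, so TorD is inactive.
With no repressor bound, *qilB* is transcribed.
So QilB is produced and active.
Cellobiose is present, so HaxB is inactive.
Xylulose is present, so MibA is inactive.
Required activator HaxB is absent, so *oxaA* is not transcribed.
So OxaA is not produced.
No repressor is bound and QilB is active, so *nolU* is transcribed.
So NolU is produced and active.
Zn²⁺ is present, so FubD is inactive.
No repressor is bound and NolU is active, so *lomU* is transcribed.
So LomU is produced and active.
No repressor is bound and LomU is active, so *yilY* is transcribed.
So YilY is produced and active.
With repressor YilY bound, *rudY* is not transcribed.

OFF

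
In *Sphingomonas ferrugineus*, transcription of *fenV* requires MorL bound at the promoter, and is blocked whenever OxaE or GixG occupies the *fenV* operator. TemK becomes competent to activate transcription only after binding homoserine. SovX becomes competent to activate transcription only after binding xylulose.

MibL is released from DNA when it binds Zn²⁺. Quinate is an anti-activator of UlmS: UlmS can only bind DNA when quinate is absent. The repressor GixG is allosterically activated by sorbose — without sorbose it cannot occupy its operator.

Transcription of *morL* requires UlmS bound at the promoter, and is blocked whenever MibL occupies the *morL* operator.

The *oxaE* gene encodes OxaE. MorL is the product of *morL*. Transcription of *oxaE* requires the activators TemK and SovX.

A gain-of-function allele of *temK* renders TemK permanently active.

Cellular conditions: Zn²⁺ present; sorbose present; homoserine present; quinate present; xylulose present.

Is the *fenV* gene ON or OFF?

TemK is constitutively active in this strain.
Xylulose is present, so SovX is active.
No repressor is bound and TemK and SovX are active, so *oxaE* is transcribed.
So OxaE is produced and active.
Quinate is present, so UlmS is inactive.
Zn²⁺ is present, so MibL is inactive.
Required activator UlmS is absent, so *morL* is not transcribed.
So MorL is not produced.
Sorbose is present, so GixG is active.
With repressor OxaE bound, *fenV* is not transcribed.

OFF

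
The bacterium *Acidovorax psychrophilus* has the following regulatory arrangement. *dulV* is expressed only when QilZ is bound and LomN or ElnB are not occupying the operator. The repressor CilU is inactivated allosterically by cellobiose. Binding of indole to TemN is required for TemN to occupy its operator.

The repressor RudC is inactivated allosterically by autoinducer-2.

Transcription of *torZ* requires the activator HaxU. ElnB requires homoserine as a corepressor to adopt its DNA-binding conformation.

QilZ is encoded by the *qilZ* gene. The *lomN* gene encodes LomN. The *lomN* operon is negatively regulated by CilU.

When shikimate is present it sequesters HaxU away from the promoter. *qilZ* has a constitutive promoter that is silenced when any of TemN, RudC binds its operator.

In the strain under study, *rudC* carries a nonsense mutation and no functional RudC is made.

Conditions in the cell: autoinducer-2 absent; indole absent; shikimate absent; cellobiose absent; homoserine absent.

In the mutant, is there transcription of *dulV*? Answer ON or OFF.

Indole is absent, so TemN is inactive.
RudC is non-functional in this strain, so it has no effect.
With no repressor bound, *qilZ* is transcribed.
So QilZ is produced and active.
Cellobiose is absent, so CilU is active.
With repressor CilU bound, *lomN* is not transcribed.
So LomN is not produced.
Homoserine is absent, so ElnB is inactive.
No repressor is bound and QilZ is active, so *dulV* is transcribed.

ON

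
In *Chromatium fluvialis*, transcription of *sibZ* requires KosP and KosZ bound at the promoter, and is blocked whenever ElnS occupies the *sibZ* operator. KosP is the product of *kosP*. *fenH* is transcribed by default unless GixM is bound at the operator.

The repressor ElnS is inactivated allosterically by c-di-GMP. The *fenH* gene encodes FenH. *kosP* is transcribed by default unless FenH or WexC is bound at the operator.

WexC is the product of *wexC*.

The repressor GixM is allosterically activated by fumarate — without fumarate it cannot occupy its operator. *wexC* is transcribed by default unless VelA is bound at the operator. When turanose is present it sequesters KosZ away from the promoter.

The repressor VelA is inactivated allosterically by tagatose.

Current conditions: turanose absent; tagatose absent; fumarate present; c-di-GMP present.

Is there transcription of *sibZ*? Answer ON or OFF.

Fumarate is present, so GixM is active.
With repressor GixM bound, *fenH* is not transcribed.
So FenH is not produced.
Tagatose is absent, so VelA is active.
With repressor VelA bound, *wexC* is not transcribed.
So WexC is not produced.
With no repressor bound, *kosP* is transcribed.
So KosP is produced and active.
c-di-GMP is present, so ElnS is inactive.
Turanose is absent, so KosZ is active.
No repressor is bound and KosP and KosZ are active, so *sibZ* is transcribed.

ON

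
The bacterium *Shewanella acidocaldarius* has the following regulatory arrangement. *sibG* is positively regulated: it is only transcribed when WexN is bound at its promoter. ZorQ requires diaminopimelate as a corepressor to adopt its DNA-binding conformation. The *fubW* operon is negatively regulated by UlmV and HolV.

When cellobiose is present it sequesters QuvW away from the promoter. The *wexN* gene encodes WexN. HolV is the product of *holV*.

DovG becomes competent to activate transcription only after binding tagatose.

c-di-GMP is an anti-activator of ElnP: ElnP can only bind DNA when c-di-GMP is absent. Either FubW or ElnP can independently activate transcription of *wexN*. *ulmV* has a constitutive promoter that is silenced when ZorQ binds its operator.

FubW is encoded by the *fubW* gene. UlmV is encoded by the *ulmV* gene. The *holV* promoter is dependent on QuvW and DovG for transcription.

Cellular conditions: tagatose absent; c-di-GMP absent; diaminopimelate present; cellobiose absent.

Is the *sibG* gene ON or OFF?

ON

Diaminopimelate is present, so ZorQ is active.
With repressor ZorQ bound, *ulmV* is not transcribed.
So UlmV is not produced.
Cellobiose is absent, so QuvW is active.
Tagatose is absent, so DovG is inactive.
Required activator DovG is absent, so *holV* is not transcribed.
So HolV is not produced.
With no repressor bound, *fubW* is transcribed.
So FubW is produced and active.
c-di-GMP is absent, so ElnP is active.
Activator FubW is present, so *wexN* is transcribed.
So WexN is produced and active.
No repressor is bound and WexN is active, so *sibG* is transcribed.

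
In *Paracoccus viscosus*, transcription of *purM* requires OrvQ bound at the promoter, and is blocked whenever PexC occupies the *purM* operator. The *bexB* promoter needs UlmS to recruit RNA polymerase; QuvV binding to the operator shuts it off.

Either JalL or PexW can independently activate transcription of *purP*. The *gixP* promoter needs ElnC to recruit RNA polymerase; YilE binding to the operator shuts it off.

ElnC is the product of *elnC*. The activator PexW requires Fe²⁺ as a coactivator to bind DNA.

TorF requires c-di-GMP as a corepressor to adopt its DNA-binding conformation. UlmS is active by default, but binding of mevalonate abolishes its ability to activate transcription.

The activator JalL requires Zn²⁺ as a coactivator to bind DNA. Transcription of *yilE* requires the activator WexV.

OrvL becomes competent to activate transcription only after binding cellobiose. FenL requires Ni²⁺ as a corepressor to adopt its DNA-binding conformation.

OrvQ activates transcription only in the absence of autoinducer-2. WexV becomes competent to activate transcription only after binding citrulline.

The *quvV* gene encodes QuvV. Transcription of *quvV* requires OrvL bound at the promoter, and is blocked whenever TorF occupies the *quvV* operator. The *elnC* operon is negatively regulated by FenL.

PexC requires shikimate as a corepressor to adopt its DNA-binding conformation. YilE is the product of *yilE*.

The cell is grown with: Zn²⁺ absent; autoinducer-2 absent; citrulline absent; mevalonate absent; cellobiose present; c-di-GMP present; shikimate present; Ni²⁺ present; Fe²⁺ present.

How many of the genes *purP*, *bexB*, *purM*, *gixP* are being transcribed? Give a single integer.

Zn²⁺ is absent, so JalL is inactive.
Fe²⁺ is present, so PexW is active.
Activator PexW is present, so *purP* is transcribed.
→ *purP* is ON.
Cellobiose is present, so OrvL is active.
c-di-GMP is present, so TorF is active.
With repressor TorF bound, *quvV* is not transcribed.
So QuvV is not produced.
Mevalonate is absent, so UlmS is active.
No repressor is bound and UlmS is active, so *bexB* is transcribed.
→ *bexB* is ON.
Shikimate is present, so PexC is active.
Autoinducer-2 is absent, so OrvQ is active.
With repressor PexC bound, *purM* is not transcribed.
→ *purM* is OFF.
Ni²⁺ is present, so FenL is active.
With repressor FenL bound, *elnC* is not transcribed.
So ElnC is not produced.
Citrulline is absent, so WexV is inactive.
Required activator WexV is absent, so *yilE* is not transcribed.
So YilE is not produced.
Required activator ElnC is absent, so *gixP* is not transcribed.
→ *gixP* is OFF.
2 of the 4 genes are transcribed.

2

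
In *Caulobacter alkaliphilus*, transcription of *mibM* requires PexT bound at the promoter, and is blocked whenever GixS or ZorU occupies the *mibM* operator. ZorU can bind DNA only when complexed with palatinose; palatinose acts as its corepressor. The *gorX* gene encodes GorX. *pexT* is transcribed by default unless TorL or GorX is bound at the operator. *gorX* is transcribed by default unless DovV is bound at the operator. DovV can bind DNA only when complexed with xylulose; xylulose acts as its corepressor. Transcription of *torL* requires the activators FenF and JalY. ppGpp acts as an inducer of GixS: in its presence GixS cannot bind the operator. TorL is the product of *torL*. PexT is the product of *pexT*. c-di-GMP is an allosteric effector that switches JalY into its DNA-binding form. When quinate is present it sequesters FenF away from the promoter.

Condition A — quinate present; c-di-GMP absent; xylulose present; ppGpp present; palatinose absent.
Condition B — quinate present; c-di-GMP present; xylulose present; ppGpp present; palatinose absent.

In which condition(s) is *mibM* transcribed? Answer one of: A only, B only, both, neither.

Condition A:
Quinate is present, so FenF is inactive.
c-di-GMP is absent, so JalY is inactive.
Required activator FenF is absent, so *torL* is not transcribed.
So TorL is not produced.
Xylulose is present, so DovV is active.
With repressor DovV bound, *gorX* is not transcribed.
So GorX is not produced.
With no repressor bound, *pexT* is transcribed.
So PexT is produced and active.
ppGpp is present, so GixS is inactive.
Palatinose is absent, so ZorU is inactive.
No repressor is bound and PexT is active, so *mibM* is transcribed.
→ *mibM* is ON in A.
Condition B:
Quinate is present, so FenF is inactive.
c-di-GMP is present, so JalY is active.
Required activator FenF is absent, so *torL* is not transcribed.
So TorL is not produced.
Xylulose is present, so DovV is active.
With repressor DovV bound, *gorX* is not transcribed.
So GorX is not produced.
With no repressor bound, *pexT* is transcribed.
So PexT is produced and active.
ppGpp is present, so GixS is inactive.
Palatinose is absent, so ZorU is inactive.
No repressor is bound and PexT is active, so *mibM* is transcribed.
→ *mibM* is ON in B.

both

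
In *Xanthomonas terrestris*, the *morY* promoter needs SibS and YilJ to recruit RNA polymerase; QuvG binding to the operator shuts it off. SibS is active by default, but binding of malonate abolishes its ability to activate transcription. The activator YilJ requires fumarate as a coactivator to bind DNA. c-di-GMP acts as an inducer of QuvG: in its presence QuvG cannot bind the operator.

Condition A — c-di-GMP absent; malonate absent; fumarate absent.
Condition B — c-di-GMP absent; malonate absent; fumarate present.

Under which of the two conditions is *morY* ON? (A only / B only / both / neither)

neither

Condition A:
c-di-GMP is absent, so QuvG is active.
Malonate is absent, so SibS is active.
Fumarate is absent, so YilJ is inactive.
With repressor QuvG bound, *morY* is not transcribed.
→ *morY* is OFF in A.
Condition B:
c-di-GMP is absent, so QuvG is active.
Malonate is absent, so SibS is active.
Fumarate is present, so YilJ is active.
With repressor QuvG bound, *morY* is not transcribed.
→ *morY* is OFF in B.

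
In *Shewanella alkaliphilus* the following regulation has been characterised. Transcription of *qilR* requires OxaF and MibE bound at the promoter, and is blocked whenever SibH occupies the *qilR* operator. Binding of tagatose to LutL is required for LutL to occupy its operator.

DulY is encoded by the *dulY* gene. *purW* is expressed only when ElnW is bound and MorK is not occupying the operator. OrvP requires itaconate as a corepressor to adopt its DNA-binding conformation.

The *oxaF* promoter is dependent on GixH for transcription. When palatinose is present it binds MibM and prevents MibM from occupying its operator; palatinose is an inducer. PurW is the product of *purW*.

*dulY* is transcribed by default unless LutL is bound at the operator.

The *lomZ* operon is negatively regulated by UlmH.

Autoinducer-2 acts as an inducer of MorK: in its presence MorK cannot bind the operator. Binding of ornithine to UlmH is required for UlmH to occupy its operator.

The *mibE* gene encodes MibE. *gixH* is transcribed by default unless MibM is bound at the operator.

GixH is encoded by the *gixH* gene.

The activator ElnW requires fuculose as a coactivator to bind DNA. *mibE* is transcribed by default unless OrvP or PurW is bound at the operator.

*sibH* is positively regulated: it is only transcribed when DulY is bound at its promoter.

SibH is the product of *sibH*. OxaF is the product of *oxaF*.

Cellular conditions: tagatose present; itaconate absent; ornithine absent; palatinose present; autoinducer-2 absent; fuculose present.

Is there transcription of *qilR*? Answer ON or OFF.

Palatinose is present, so MibM is inactive.
With no repressor bound, *gixH* is transcribed.
So GixH is produced and active.
No repressor is bound and GixH is active, so *oxaF* is transcribed.
So OxaF is produced and active.
Tagatose is present, so LutL is active.
With repressor LutL bound, *dulY* is not transcribed.
So DulY is not produced.
Required activator DulY is absent, so *sibH* is not transcribed.
So SibH is not produced.
Itaconate is absent, so OrvP is inactive.
Autoinducer-2 is absent, so MorK is active.
Fuculose is present, so ElnW is active.
With repressor MorK bound, *purW* is not transcribed.
So PurW is not produced.
With no repressor bound, *mibE* is transcribed.
So MibE is produced and active.
No repressor is bound and OxaF and MibE are active, so *qilR* is transcribed.

ON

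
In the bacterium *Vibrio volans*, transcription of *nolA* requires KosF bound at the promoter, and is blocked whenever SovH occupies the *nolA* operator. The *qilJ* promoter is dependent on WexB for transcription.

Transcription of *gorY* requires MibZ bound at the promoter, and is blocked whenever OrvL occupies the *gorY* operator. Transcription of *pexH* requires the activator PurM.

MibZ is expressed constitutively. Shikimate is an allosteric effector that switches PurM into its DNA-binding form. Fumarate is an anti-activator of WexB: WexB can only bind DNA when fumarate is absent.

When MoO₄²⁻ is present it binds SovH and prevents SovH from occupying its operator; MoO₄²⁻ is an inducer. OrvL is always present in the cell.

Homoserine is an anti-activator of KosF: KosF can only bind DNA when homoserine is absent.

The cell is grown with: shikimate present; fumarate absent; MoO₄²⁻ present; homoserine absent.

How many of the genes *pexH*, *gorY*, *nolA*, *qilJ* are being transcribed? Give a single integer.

Shikimate is present, so PurM is active.
No repressor is bound and PurM is active, so *pexH* is transcribed.
→ *pexH* is ON.
OrvL is produced constitutively and is active.
MibZ is produced constitutively and is active.
With repressor OrvL bound, *gorY* is not transcribed.
→ *gorY* is OFF.
Homoserine is absent, so KosF is active.
MoO₄²⁻ is present, so SovH is inactive.
No repressor is bound and KosF is active, so *nolA* is transcribed.
→ *nolA* is ON.
Fumarate is absent, so WexB is active.
No repressor is bound and WexB is active, so *qilJ* is transcribed.
→ *qilJ* is ON.
3 of the 4 genes are transcribed.

3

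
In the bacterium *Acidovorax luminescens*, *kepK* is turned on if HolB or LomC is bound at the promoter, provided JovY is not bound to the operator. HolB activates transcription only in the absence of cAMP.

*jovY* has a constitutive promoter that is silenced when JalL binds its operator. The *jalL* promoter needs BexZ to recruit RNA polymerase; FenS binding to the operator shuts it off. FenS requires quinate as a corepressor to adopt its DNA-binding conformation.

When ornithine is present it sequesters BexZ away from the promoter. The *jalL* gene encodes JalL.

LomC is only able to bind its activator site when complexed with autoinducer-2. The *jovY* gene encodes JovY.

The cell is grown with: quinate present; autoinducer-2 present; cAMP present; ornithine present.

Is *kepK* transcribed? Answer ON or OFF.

Quinate is present, so FenS is active.
Ornithine is present, so BexZ is inactive.
With repressor FenS bound, *jalL* is not transcribed.
So JalL is not produced.
With no repressor bound, *jovY* is transcribed.
So JovY is produced and active.
cAMP is present, so HolB is inactive.
Autoinducer-2 is present, so LomC is active.
With repressor JovY bound, *kepK* is not transcribed.

OFF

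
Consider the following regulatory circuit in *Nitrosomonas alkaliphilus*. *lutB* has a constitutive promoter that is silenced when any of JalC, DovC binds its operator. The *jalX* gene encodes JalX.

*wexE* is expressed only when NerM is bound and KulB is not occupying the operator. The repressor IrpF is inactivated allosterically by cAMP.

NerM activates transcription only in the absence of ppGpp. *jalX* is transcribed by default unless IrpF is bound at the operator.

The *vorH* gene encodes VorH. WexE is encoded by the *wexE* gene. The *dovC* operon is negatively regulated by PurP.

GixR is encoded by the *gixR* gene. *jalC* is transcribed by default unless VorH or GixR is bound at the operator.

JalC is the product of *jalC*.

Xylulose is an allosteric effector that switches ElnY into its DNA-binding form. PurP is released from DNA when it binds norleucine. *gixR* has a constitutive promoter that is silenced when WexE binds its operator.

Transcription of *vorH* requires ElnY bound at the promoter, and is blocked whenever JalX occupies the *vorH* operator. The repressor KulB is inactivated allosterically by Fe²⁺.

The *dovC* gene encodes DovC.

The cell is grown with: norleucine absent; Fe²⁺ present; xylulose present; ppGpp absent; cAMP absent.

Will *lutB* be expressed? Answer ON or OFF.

ON

cAMP is absent, so IrpF is active.
With repressor IrpF bound, *jalX* is not transcribed.
So JalX is not produced.
Xylulose is present, so ElnY is active.
No repressor is bound and ElnY is active, so *vorH* is transcribed.
So VorH is produced and active.
Fe²⁺ is present, so KulB is inactive.
ppGpp is absent, so NerM is active.
No repressor is bound and NerM is active, so *wexE* is transcribed.
So WexE is produced and active.
With repressor WexE bound, *gixR* is not transcribed.
So GixR is not produced.
With repressor VorH bound, *jalC* is not transcribed.
So JalC is not produced.
Norleucine is absent, so PurP is active.
With repressor PurP bound, *dovC* is not transcribed.
So DovC is not produced.
With no repressor bound, *lutB* is transcribed.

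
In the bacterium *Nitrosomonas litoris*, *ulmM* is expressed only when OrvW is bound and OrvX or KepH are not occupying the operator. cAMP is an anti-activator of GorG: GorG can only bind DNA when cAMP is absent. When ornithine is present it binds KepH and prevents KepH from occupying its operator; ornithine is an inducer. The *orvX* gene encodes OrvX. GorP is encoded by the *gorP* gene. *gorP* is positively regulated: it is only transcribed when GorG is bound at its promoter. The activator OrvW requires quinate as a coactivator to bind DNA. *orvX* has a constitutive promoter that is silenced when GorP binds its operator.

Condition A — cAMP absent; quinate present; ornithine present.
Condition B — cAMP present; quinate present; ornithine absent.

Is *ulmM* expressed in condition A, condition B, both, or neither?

A only

Condition A:
cAMP is absent, so GorG is active.
No repressor is bound and GorG is active, so *gorP* is transcribed.
So GorP is produced and active.
With repressor GorP bound, *orvX* is not transcribed.
So OrvX is not produced.
Quinate is present, so OrvW is active.
Ornithine is present, so KepH is inactive.
No repressor is bound and OrvW is active, so *ulmM* is transcribed.
→ *ulmM* is ON in A.
Condition B:
cAMP is present, so GorG is inactive.
Required activator GorG is absent, so *gorP* is not transcribed.
So GorP is not produced.
With no repressor bound, *orvX* is transcribed.
So OrvX is produced and active.
Quinate is present, so OrvW is active.
Ornithine is absent, so KepH is active.
With repressor OrvX bound, *ulmM* is not transcribed.
→ *ulmM* is OFF in B.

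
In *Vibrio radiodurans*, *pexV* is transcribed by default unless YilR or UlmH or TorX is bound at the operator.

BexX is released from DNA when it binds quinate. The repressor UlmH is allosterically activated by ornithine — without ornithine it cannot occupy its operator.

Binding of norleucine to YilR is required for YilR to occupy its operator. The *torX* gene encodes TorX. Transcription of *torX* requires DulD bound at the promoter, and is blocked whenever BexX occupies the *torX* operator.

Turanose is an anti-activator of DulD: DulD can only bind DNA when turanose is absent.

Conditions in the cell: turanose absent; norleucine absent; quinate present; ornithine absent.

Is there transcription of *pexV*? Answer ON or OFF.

OFF

Norleucine is absent, so YilR is inactive.
Ornithine is absent, so UlmH is inactive.
Quinate is present, so BexX is inactive.
Turanose is absent, so DulD is active.
No repressor is bound and DulD is active, so *torX* is transcribed.
So TorX is produced and active.
With repressor TorX bound, *pexV* is not transcribed.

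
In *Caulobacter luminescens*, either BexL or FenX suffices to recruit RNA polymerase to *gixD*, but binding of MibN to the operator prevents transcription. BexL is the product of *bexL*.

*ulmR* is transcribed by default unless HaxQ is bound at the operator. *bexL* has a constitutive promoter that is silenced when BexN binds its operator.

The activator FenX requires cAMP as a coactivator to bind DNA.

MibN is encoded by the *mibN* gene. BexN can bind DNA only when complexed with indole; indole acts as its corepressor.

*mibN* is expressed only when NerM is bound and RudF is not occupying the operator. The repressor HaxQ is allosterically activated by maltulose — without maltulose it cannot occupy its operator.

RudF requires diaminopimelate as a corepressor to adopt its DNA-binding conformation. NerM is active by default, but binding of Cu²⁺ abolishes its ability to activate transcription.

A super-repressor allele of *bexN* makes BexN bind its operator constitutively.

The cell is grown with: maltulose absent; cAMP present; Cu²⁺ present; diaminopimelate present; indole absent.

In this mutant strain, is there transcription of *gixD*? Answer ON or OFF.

BexN is constitutively active in this strain.
With repressor BexN bound, *bexL* is not transcribed.
So BexL is not produced.
Diaminopimelate is present, so RudF is active.
Cu²⁺ is present, so NerM is inactive.
With repressor RudF bound, *mibN* is not transcribed.
So MibN is not produced.
cAMP is present, so FenX is active.
Activator FenX is present, so *gixD* is transcribed.

ON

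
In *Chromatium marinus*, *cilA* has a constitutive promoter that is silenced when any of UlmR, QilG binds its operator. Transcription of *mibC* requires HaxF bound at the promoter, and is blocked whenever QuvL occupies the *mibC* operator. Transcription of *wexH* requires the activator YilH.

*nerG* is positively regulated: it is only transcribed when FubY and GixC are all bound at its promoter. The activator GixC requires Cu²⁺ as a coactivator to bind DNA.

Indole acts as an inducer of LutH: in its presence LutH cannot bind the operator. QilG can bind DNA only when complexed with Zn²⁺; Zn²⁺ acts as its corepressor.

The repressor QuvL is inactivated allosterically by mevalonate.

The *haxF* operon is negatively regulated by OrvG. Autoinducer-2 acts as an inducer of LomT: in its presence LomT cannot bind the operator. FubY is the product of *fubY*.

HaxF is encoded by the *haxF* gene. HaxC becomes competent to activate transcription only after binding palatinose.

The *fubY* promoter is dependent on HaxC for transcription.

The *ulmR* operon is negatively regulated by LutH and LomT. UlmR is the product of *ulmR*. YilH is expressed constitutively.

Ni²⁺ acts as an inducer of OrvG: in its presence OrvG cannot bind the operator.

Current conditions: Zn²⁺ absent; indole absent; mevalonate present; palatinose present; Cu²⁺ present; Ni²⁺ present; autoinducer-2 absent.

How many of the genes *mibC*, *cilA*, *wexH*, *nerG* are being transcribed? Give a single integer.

4

Ni²⁺ is present, so OrvG is inactive.
With no repressor bound, *haxF* is transcribed.
So HaxF is produced and active.
Mevalonate is present, so QuvL is inactive.
No repressor is bound and HaxF is active, so *mibC* is transcribed.
→ *mibC* is ON.
Indole is absent, so LutH is active.
Autoinducer-2 is absent, so LomT is active.
With repressor LutH bound, *ulmR* is not transcribed.
So UlmR is not produced.
Zn²⁺ is absent, so QilG is inactive.
With no repressor bound, *cilA* is transcribed.
→ *cilA* is ON.
YilH is produced constitutively and is active.
No repressor is bound and YilH is active, so *wexH* is transcribed.
→ *wexH* is ON.
Palatinose is present, so HaxC is active.
No repressor is bound and HaxC is active, so *fubY* is transcribed.
So FubY is produced and active.
Cu²⁺ is present, so GixC is active.
No repressor is bound and FubY and GixC are active, so *nerG* is transcribed.
→ *nerG* is ON.
4 of the 4 genes are transcribed.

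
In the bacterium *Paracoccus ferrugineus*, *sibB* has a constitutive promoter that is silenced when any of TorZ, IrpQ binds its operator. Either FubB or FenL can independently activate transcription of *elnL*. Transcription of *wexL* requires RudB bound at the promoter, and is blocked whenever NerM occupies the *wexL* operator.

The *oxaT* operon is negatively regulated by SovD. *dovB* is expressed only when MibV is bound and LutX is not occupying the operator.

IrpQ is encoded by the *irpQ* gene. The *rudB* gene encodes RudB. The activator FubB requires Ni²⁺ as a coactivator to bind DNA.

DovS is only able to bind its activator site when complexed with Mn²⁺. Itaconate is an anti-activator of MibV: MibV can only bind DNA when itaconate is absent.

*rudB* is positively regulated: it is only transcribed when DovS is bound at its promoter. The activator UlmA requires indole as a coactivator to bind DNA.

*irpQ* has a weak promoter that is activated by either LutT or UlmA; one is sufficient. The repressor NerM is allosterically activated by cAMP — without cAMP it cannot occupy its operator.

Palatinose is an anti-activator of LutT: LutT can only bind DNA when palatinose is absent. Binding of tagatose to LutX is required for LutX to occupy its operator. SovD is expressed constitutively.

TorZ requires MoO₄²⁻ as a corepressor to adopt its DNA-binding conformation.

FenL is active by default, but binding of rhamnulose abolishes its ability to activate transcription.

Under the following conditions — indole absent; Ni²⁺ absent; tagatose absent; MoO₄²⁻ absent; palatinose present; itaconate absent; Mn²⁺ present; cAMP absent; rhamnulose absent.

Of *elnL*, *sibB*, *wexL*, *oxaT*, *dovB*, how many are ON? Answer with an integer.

Ni²⁺ is absent, so FubB is inactive.
Rhamnulose is absent, so FenL is active.
Activator FenL is present, so *elnL* is transcribed.
→ *elnL* is ON.
MoO₄²⁻ is absent, so TorZ is inactive.
Palatinose is present, so LutT is inactive.
Indole is absent, so UlmA is inactive.
No activator is available at the *irpQ* promoter, so *irpQ* is not transcribed.
So IrpQ is not produced.
With no repressor bound, *sibB* is transcribed.
→ *sibB* is ON.
cAMP is absent, so NerM is inactive.
Mn²⁺ is present, so DovS is active.
No repressor is bound and DovS is active, so *rudB* is transcribed.
So RudB is produced and active.
No repressor is bound and RudB is active, so *wexL* is transcribed.
→ *wexL* is ON.
SovD is produced constitutively and is active.
With repressor SovD bound, *oxaT* is not transcribed.
→ *oxaT* is OFF.
Tagatose is absent, so LutX is inactive.
Itaconate is absent, so MibV is active.
No repressor is bound and MibV is active, so *dovB* is transcribed.
→ *dovB* is ON.
4 of the 5 genes are transcribed.

4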